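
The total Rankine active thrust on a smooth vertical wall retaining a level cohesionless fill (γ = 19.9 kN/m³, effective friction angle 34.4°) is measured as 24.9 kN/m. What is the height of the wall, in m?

3.00 m

K_a = 0.2780. P_a = ½ K_a γ H² ⇒ H = √(2P_a/(K_a γ)).
H = √(2×24.9/(0.2780×19.9)) = 3.000 m.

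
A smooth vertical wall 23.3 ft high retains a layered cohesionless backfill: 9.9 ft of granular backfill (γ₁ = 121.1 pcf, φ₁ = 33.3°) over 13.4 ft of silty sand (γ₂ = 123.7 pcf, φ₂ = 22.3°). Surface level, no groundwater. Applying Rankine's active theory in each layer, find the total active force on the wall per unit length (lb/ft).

14000 lb/ft

K_a1 = tan²(45°−33.3°/2) = 0.2911; K_a2 = tan²(45°−22.3°/2) = 0.4498.
Layer 1: σ at base = K_a1 γ₁ h₁ = 349.0 psf; P₁ = ½×349.0×9.9 = 1728.
Layer 2: σ_v at top = γ₁h₁ = 1199; σ_h top = K_a2×1199 = 539.3; σ_h base = K_a2×(1199+123.7×13.4) = 1285.
P₂ = ½(539.3+1285)×13.4 = 12220. Total P_a = 1728+12220 = 13950 lb/ft.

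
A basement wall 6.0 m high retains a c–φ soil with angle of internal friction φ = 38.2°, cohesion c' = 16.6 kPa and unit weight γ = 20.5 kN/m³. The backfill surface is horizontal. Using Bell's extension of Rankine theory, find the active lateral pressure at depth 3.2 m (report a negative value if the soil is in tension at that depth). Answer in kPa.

-0.654 kPa

K_a = (1 − sin φ)/(1 + sin φ) = 0.2358.
σ_a = K_a γ z − 2c√K_a = 0.2358×20.5×3.2 − 2×16.6×0.4856 = -0.6538 kPa.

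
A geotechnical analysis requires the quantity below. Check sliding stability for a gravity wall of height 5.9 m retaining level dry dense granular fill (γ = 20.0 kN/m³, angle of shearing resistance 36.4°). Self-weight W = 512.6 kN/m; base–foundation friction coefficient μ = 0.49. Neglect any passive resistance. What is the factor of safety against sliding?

K_a = tan²(45° − 36.4°/2) = 0.2552.
P_a = ½K_aγH² = 0.5×0.2552×20.0×5.9² = 88.82 kN/m, acting at H/3 = 1.967 m above the base.
FS_sliding = μW / P_a = 0.49×512.6 / 88.82 = 2.828.

2.83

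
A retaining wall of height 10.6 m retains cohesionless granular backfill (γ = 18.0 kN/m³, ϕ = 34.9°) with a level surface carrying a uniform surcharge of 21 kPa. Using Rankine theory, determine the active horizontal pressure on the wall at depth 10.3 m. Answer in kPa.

K_a = (1 − sin φ)/(1 + sin φ) = 0.2721.
σ_v = γz + q = 18.0 × 10.3 + 21 = 206.4 kPa.
σ_h = K_a σ_v = 0.2721 × 206.4 = 56.17 kPa.

56.2 kPa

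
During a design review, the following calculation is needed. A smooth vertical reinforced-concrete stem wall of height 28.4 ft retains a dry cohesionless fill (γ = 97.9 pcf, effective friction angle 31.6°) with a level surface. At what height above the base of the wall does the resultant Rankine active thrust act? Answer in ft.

K_a = 0.3123.
The pressure distribution is triangular, so the resultant acts at H/3 above the base = 28.4/3 = 9.467 ft.

9.47 ft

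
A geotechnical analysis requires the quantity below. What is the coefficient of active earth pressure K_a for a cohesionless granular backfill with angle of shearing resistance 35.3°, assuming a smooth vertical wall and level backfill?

0.268

K_a = tan²(45° − φ/2) = tan²(27.35°) = 0.2675.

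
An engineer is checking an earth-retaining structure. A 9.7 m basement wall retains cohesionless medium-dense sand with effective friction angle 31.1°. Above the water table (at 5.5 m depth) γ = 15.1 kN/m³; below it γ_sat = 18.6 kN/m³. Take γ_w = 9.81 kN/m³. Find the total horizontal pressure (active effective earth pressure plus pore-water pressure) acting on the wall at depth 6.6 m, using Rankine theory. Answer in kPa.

K_a = (1 − sin φ)/(1 + sin φ) = 0.3188.
γ' = 18.6 − 9.81 = 8.790 kN/m³.
Effective vertical stress at 6.6 m: σ'_v = 15.1×5.5 + 8.790×1.10 = 92.72 kPa.
σ'_h = K_a σ'_v = 0.3188 × 92.72 = 29.56 kPa; u = γ_w × 1.10 = 10.79 kPa.
Total σ_h = 29.56 + 10.79 = 40.35 kPa.

40.3 kPa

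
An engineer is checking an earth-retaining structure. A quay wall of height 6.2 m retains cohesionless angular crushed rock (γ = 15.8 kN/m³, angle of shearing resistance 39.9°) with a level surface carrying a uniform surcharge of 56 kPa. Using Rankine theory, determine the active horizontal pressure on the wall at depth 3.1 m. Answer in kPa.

22.9 kPa

K_a = (1 − sin φ)/(1 + sin φ) = 0.2184.
σ_v = γz + q = 15.8 × 3.1 + 56 = 105.0 kPa.
σ_h = K_a σ_v = 0.2184 × 105.0 = 22.93 kPa.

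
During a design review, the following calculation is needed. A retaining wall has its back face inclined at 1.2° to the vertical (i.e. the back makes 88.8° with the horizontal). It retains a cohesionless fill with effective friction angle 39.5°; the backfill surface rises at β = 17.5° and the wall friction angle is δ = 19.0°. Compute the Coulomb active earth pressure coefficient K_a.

K_a = sin²(α+φ) / [sin²α · sin(α−δ) · (1 + √{sin(φ+δ)sin(φ−β) / (sin(α−δ)sin(α+β))})²].
With α = 88.8°, φ = 39.5°, δ = 19.0°, β = 17.5°: K_a = 0.2579.

0.258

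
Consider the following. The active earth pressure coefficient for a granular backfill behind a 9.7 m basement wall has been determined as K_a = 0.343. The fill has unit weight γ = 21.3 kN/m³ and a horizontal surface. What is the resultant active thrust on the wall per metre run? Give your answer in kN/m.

P = ½ K_a γ H² = 0.5 × 0.343 × 21.3 × 9.7² = 343.7 kN/m.

344 kN/m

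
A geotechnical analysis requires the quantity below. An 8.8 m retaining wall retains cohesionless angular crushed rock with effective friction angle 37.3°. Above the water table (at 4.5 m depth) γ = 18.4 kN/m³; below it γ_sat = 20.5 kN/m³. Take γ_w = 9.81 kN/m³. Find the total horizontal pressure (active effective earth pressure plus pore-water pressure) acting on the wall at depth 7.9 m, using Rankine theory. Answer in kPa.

62.6 kPa

K_a = (1 − sin φ)/(1 + sin φ) = 0.2453.
γ' = 20.5 − 9.81 = 10.69 kN/m³.
Effective vertical stress at 7.9 m: σ'_v = 18.4×4.5 + 10.69×3.40 = 119.1 kPa.
σ'_h = K_a σ'_v = 0.2453 × 119.1 = 29.23 kPa; u = γ_w × 3.40 = 33.35 kPa.
Total σ_h = 29.23 + 33.35 = 62.59 kPa.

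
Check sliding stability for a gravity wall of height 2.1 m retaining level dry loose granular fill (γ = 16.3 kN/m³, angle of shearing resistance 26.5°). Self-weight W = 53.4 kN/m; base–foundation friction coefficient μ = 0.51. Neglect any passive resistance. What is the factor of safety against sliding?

K_a = tan²(45° − 26.5°/2) = 0.3829.
P_a = ½K_aγH² = 0.5×0.3829×16.3×2.1² = 13.76 kN/m, acting at H/3 = 0.7000 m above the base.
FS_sliding = μW / P_a = 0.51×53.4 / 13.76 = 1.979.

1.98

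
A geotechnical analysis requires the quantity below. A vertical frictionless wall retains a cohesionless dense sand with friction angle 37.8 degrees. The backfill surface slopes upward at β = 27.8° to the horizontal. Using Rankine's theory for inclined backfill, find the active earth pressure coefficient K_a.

0.336

K_a = cos β · (cos β − √(cos²β − cos²φ)) / (cos β + √(cos²β − cos²φ)).
cos β = 0.8846, cos φ = 0.7902, √(cos²β − cos²φ) = 0.3977.
K_a = 0.8846 × (0.8846 − 0.3977)/(0.8846 + 0.3977) = 0.3359.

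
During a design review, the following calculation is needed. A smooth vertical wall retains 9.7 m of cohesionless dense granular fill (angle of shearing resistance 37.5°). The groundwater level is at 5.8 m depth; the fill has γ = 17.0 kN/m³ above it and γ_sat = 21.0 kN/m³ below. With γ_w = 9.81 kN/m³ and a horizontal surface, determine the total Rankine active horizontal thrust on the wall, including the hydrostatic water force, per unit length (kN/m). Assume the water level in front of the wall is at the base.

K_a = tan²(45° − φ/2) = 0.2432.
γ' = 21.0 − 9.81 = 11.19 kN/m³. Depth below WT = 3.9 m.
σ'_h at WT = K_a γ d_w = 23.98 kPa; at base = 23.98 + K_a γ' × 3.9 = 34.59 kPa.
P₁ (0–5.8 m) = ½×23.98×5.8 = 69.54. P₂ (5.8–9.7 m) = ½(23.98+34.59)×3.9 = 114.2.
P_w = ½ γ_w h₂² = 0.5×9.81×3.9² = 74.61. Total = 69.54+114.2+74.61 = 258.4 kN/m.

258 kN/m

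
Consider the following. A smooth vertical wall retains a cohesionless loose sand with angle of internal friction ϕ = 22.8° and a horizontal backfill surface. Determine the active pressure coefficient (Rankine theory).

K_a = (1 − sin φ)/(1 + sin φ) = (1 − sin 22.8°)/(1 + sin 22.8°) = 0.4414.

0.441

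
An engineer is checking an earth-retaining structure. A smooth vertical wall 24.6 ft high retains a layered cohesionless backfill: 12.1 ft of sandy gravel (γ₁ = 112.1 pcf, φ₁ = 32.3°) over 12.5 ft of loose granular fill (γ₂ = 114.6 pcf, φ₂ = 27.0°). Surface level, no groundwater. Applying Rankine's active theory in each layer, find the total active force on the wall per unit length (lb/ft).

K_a1 = tan²(45°−32.3°/2) = 0.3035; K_a2 = tan²(45°−27.0°/2) = 0.3755.
Layer 1: σ at base = K_a1 γ₁ h₁ = 411.6 psf; P₁ = ½×411.6×12.1 = 2490.
Layer 2: σ_v at top = γ₁h₁ = 1356; σ_h top = K_a2×1356 = 509.4; σ_h base = K_a2×(1356+114.6×12.5) = 1047.
P₂ = ½(509.4+1047)×12.5 = 9729. Total P_a = 2490+9729 = 12220 lb/ft.

12200 lb/ft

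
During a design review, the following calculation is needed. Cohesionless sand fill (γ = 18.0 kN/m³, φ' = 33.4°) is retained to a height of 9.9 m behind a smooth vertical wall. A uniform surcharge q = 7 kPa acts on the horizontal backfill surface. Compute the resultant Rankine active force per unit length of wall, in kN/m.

K_a = tan²(45° − φ/2) = 0.2899.
Soil triangle: ½ K_a γ H² = 0.5×0.2899×18.0×9.9² = 255.7 kN/m.
Surcharge rectangle: K_a q H = 0.2899×7×9.9 = 20.09 kN/m.
Total = 255.7 + 20.09 = 275.8 kN/m.

276 kN/m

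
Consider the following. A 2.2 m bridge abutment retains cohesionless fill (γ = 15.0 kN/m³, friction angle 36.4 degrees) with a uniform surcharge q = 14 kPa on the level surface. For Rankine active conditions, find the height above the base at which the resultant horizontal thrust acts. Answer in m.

K_a = 0.2552.
Triangular part P₁ = ½K_aγH² = 9.262 at H/3 = 0.7333 m; rectangular part P₂ = K_a q H = 7.859 at H/2 = 1.100 m.
ȳ = (P₁·0.7333 + P₂·1.100)/(P₁+P₂) = 0.9016 m.

0.902 m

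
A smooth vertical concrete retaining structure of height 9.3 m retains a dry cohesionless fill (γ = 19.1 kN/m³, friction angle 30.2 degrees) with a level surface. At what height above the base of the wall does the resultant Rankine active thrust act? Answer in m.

3.10 m

K_a = 0.3307.
The pressure distribution is triangular, so the resultant acts at H/3 above the base = 9.3/3 = 3.100 m.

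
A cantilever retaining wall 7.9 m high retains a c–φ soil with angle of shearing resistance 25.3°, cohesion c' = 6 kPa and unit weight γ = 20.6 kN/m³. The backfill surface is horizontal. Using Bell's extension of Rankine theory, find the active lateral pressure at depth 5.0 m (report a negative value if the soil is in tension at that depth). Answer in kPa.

33.7 kPa

K_a = (1 − sin φ)/(1 + sin φ) = 0.4012.
σ_a = K_a γ z − 2c√K_a = 0.4012×20.6×5.0 − 2×6×0.6334 = 33.72 kPa.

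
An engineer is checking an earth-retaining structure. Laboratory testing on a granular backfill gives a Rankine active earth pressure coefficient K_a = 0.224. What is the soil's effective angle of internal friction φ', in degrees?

K_a = tan²(45° − φ/2) ⇒ 45° − φ/2 = arctan(√0.224) = 25.33°.
φ = 2(45° − 25.33°) = 39.34°.

39.3°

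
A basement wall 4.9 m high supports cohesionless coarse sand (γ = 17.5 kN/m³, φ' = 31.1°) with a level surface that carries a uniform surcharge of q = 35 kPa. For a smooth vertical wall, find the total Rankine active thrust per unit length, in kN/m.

K_a = tan²(45° − φ/2) = 0.3188.
Soil triangle: ½ K_a γ H² = 0.5×0.3188×17.5×4.9² = 66.98 kN/m.
Surcharge rectangle: K_a q H = 0.3188×35×4.9 = 54.67 kN/m.
Total = 66.98 + 54.67 = 121.6 kN/m.

122 kN/m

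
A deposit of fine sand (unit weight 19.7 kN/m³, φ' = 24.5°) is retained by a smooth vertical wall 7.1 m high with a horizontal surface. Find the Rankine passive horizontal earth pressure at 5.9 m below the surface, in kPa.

K_p = (1 + sin φ)/(1 − sin φ) = 2.417.
σ_h = K_p γ z = 2.417 × 19.7 × 5.9 = 280.9 kPa.

281 kPa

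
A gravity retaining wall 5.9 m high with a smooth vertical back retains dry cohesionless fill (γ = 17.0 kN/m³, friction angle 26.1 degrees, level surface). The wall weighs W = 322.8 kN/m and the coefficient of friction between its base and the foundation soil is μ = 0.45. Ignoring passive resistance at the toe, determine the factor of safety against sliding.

K_a = tan²(45° − 26.1°/2) = 0.3889.
P_a = ½K_aγH² = 0.5×0.3889×17.0×5.9² = 115.1 kN/m, acting at H/3 = 1.967 m above the base.
FS_sliding = μW / P_a = 0.45×322.8 / 115.1 = 1.262.

1.26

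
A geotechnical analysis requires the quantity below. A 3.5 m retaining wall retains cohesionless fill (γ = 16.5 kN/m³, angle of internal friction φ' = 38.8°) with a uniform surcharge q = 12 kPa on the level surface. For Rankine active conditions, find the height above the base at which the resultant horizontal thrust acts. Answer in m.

K_a = 0.2296.
Triangular part P₁ = ½K_aγH² = 23.20 at H/3 = 1.167 m; rectangular part P₂ = K_a q H = 9.641 at H/2 = 1.750 m.
ȳ = (P₁·1.167 + P₂·1.750)/(P₁+P₂) = 1.338 m.

1.34 m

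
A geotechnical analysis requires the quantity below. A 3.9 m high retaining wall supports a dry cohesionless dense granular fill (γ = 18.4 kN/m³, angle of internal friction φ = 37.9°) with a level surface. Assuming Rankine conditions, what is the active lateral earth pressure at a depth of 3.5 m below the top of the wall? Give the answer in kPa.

15.4 kPa

K_a = (1 − sin φ)/(1 + sin φ) = 0.2389.
σ_h = K_a γ z = 0.2389 × 18.4 × 3.5 = 15.39 kPa.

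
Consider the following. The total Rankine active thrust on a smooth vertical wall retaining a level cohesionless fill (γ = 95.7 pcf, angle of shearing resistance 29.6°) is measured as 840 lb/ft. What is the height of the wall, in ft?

K_a = 0.3387. P_a = ½ K_a γ H² ⇒ H = √(2P_a/(K_a γ)).
H = √(2×840/(0.3387×95.7)) = 7.199 ft.

7.20 ft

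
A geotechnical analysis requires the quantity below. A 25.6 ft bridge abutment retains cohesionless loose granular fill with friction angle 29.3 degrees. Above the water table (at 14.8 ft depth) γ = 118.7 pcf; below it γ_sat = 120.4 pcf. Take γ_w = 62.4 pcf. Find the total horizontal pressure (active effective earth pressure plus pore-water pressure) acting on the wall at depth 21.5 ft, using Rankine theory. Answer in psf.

1150 psf

K_a = (1 − sin φ)/(1 + sin φ) = 0.3428.
γ' = 120.4 − 62.4 = 58.00 pcf.
Effective vertical stress at 21.5 ft: σ'_v = 118.7×14.8 + 58.00×6.70 = 2145 psf.
σ'_h = K_a σ'_v = 0.3428 × 2145 = 735.5 psf; u = γ_w × 6.70 = 418.1 psf.
Total σ_h = 735.5 + 418.1 = 1154 psf.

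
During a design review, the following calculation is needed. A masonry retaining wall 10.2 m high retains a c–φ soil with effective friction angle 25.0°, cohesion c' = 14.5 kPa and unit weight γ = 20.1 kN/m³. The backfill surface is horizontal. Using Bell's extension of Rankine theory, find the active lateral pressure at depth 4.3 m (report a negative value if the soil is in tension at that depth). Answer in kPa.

K_a = (1 − sin φ)/(1 + sin φ) = 0.4059.
σ_a = K_a γ z − 2c√K_a = 0.4059×20.1×4.3 − 2×14.5×0.6371 = 16.60 kPa.

16.6 kPa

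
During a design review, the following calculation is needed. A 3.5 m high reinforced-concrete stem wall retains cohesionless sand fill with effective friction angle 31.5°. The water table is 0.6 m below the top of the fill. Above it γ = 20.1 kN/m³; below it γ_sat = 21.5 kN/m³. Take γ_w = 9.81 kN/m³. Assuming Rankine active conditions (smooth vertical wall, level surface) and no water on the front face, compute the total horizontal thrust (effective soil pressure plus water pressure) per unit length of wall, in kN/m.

K_a = tan²(45° − φ/2) = 0.3136.
γ' = 21.5 − 9.81 = 11.69 kN/m³. Depth below WT = 2.9 m.
σ'_h at WT = K_a γ d_w = 3.782 kPa; at base = 3.782 + K_a γ' × 2.9 = 14.41 kPa.
P₁ (0–0.6 m) = ½×3.782×0.6 = 1.135. P₂ (0.6–3.5 m) = ½(3.782+14.41)×2.9 = 26.39.
P_w = ½ γ_w h₂² = 0.5×9.81×2.9² = 41.25. Total = 1.135+26.39+41.25 = 68.77 kN/m.

68.8 kN/m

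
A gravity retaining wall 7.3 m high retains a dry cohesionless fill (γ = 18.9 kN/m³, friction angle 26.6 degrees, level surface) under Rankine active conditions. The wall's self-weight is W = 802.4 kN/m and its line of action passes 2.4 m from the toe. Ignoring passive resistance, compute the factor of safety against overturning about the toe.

4.12

K_a = tan²(45° − 26.6°/2) = 0.3814.
P_a = ½K_aγH² = 0.5×0.3814×18.9×7.3² = 192.1 kN/m, acting at H/3 = 2.433 m above the base.
Overturning moment M_o = P_a × H/3 = 192.1 × 2.433 = 467.4.
Resisting moment M_r = W × 2.4 = 802.4 × 2.4 = 1926.
FS_overturning = M_r/M_o = 1926/467.4 = 4.120.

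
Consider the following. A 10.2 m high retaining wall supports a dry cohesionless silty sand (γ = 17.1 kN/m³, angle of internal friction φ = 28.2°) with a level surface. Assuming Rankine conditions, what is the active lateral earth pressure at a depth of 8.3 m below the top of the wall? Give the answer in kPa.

50.8 kPa

K_a = (1 − sin φ)/(1 + sin φ) = 0.3582.
σ_h = K_a γ z = 0.3582 × 17.1 × 8.3 = 50.84 kPa.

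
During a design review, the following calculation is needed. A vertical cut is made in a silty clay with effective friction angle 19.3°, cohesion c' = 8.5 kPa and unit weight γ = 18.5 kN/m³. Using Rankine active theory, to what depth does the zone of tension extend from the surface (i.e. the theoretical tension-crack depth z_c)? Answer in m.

K_a = tan²(45° − 19.3°/2) = 0.5032; √K_a = 0.7094.
The active pressure is zero where K_a γ z = 2c√K_a, so z_c = 2c/(γ√K_a) = 2×8.5/(18.5×0.7094) = 1.295 m.

1.30 m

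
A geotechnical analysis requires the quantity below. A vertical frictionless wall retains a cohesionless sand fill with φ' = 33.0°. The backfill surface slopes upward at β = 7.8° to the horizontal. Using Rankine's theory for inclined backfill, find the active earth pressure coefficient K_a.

K_a = cos β · (cos β − √(cos²β − cos²φ)) / (cos β + √(cos²β − cos²φ)).
cos β = 0.9907, cos φ = 0.8387, √(cos²β − cos²φ) = 0.5275.
K_a = 0.9907 × (0.9907 − 0.5275)/(0.9907 + 0.5275) = 0.3023.

0.302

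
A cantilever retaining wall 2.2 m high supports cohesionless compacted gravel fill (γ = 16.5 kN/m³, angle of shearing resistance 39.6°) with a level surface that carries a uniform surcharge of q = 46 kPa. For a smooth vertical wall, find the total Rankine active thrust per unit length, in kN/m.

K_a = tan²(45° − φ/2) = 0.2214.
Soil triangle: ½ K_a γ H² = 0.5×0.2214×16.5×2.2² = 8.842 kN/m.
Surcharge rectangle: K_a q H = 0.2214×46×2.2 = 22.41 kN/m.
Total = 8.842 + 22.41 = 31.25 kN/m.

31.3 kN/m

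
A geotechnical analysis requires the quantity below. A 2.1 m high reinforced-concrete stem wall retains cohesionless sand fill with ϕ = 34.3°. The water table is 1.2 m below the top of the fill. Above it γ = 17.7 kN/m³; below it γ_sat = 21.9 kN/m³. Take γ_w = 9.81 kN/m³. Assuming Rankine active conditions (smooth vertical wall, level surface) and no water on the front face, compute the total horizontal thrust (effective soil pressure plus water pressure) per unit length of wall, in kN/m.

K_a = tan²(45° − φ/2) = 0.2792.
γ' = 21.9 − 9.81 = 12.09 kN/m³. Depth below WT = 0.9 m.
σ'_h at WT = K_a γ d_w = 5.929 kPa; at base = 5.929 + K_a γ' × 0.9 = 8.967 kPa.
P₁ (0–1.2 m) = ½×5.929×1.2 = 3.558. P₂ (1.2–2.1 m) = ½(5.929+8.967)×0.9 = 6.703.
P_w = ½ γ_w h₂² = 0.5×9.81×0.9² = 3.973. Total = 3.558+6.703+3.973 = 14.23 kN/m.

14.2 kN/m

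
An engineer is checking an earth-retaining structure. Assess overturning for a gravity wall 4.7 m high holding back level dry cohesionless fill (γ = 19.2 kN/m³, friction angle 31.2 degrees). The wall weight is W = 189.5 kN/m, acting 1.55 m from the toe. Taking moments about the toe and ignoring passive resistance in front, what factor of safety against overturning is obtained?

2.78

K_a = tan²(45° − 31.2°/2) = 0.3175.
P_a = ½K_aγH² = 0.5×0.3175×19.2×4.7² = 67.33 kN/m, acting at H/3 = 1.567 m above the base.
Overturning moment M_o = P_a × H/3 = 67.33 × 1.567 = 105.5.
Resisting moment M_r = W × 1.55 = 189.5 × 1.55 = 293.7.
FS_overturning = M_r/M_o = 293.7/105.5 = 2.785.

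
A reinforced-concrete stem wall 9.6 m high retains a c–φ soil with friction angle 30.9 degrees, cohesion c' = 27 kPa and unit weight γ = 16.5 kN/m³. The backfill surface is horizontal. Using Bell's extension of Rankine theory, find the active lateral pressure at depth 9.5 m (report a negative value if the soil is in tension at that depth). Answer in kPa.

K_a = (1 − sin φ)/(1 + sin φ) = 0.3214.
σ_a = K_a γ z − 2c√K_a = 0.3214×16.5×9.5 − 2×27×0.5669 = 19.77 kPa.

19.8 kPa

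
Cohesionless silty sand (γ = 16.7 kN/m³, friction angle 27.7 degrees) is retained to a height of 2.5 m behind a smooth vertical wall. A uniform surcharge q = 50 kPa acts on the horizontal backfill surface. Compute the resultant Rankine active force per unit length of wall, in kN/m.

64.7 kN/m

K_a = tan²(45° − φ/2) = 0.3653.
Soil triangle: ½ K_a γ H² = 0.5×0.3653×16.7×2.5² = 19.07 kN/m.
Surcharge rectangle: K_a q H = 0.3653×50×2.5 = 45.67 kN/m.
Total = 19.07 + 45.67 = 64.73 kN/m.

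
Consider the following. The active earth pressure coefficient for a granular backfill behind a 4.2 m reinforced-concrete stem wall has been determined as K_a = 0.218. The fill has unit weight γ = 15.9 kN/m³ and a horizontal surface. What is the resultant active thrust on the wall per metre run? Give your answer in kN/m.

30.6 kN/m

P = ½ K_a γ H² = 0.5 × 0.218 × 15.9 × 4.2² = 30.57 kN/m.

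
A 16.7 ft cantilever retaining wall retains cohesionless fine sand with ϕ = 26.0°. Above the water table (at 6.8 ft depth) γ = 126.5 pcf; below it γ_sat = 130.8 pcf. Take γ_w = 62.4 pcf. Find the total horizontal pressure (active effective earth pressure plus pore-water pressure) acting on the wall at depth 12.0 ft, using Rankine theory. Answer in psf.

799 psf

K_a = (1 − sin φ)/(1 + sin φ) = 0.3905.
γ' = 130.8 − 62.4 = 68.40 pcf.
Effective vertical stress at 12.0 ft: σ'_v = 126.5×6.8 + 68.40×5.20 = 1216 psf.
σ'_h = K_a σ'_v = 0.3905 × 1216 = 474.8 psf; u = γ_w × 5.20 = 324.5 psf.
Total σ_h = 474.8 + 324.5 = 799.2 psf.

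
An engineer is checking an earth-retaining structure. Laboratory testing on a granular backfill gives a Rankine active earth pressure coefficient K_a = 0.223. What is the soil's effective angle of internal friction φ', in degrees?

39.4°

K_a = tan²(45° − φ/2) ⇒ 45° − φ/2 = arctan(√0.223) = 25.28°.
φ = 2(45° − 25.28°) = 39.44°.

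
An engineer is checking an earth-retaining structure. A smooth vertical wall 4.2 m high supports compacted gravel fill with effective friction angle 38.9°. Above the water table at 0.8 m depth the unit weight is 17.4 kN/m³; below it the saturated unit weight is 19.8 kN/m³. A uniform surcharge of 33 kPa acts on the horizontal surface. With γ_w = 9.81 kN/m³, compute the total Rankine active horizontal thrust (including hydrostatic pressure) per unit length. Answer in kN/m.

114 kN/m

K_a = tan²(45° − φ/2) = 0.2285.
γ' = 19.8 − 9.81 = 9.990 kN/m³. h₂ = H − d_w = 3.4 m.
σ'_h: at surface K_a·q = 7.541; at WT K_a(q+γd_w) = 10.72; at base K_a(q+γd_w+γ'h₂) = 18.48 kPa.
P₁ = ½(7.541+10.72)×0.8 = 7.306; P₂ = ½(10.72+18.48)×3.4 = 49.65; P_w = ½γ_w h₂² = 56.70.
Total = 7.306+49.65+56.70 = 113.7 kN/m.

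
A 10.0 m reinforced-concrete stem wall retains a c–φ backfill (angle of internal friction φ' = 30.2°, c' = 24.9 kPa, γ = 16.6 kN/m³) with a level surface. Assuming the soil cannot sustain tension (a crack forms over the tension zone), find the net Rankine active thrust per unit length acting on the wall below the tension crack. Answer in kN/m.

K_a = 0.3307; √K_a = 0.5750.
Tension-crack depth z_c = 2c/(γ√K_a) = 2×24.9/(16.6×0.5750) = 5.217 m.
σ_a at base = K_a γ H − 2c√K_a = 0.3307×16.6×10.0 − 2×24.9×0.5750 = 26.25 kPa.
P_a = ½ × 26.25 × (H − z_c) = 0.5×26.25×4.783 = 62.78 kN/m.

62.8 kN/m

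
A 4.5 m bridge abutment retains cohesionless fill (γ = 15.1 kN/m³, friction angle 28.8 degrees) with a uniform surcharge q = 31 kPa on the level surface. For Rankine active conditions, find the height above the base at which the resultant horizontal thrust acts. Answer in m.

1.86 m

K_a = 0.3498.
Triangular part P₁ = ½K_aγH² = 53.47 at H/3 = 1.500 m; rectangular part P₂ = K_a q H = 48.79 at H/2 = 2.250 m.
ȳ = (P₁·1.500 + P₂·2.250)/(P₁+P₂) = 1.858 m.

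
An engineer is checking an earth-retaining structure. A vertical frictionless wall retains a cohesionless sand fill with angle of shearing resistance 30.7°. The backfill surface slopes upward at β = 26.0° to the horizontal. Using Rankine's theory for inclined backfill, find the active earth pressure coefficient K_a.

K_a = cos β · (cos β − √(cos²β − cos²φ)) / (cos β + √(cos²β − cos²φ)).
cos β = 0.8988, cos φ = 0.8599, √(cos²β − cos²φ) = 0.2617.
K_a = 0.8988 × (0.8988 − 0.2617)/(0.8988 + 0.2617) = 0.4934.

0.493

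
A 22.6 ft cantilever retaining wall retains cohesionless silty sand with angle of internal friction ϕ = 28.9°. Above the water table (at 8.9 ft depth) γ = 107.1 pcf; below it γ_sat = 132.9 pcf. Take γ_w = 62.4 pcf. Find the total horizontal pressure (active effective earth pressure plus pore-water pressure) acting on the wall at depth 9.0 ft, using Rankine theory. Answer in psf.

341 psf

K_a = (1 − sin φ)/(1 + sin φ) = 0.3484.
γ' = 132.9 − 62.4 = 70.50 pcf.
Effective vertical stress at 9.0 ft: σ'_v = 107.1×8.9 + 70.50×0.1000 = 960.2 psf.
σ'_h = K_a σ'_v = 0.3484 × 960.2 = 334.5 psf; u = γ_w × 0.1000 = 6.240 psf.
Total σ_h = 334.5 + 6.240 = 340.8 psf.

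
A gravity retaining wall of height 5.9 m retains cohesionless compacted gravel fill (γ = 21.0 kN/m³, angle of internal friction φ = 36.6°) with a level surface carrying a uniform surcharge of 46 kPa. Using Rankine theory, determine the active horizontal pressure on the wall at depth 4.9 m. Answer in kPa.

K_a = (1 − sin φ)/(1 + sin φ) = 0.2530.
σ_v = γz + q = 21.0 × 4.9 + 46 = 148.9 kPa.
σ_h = K_a σ_v = 0.2530 × 148.9 = 37.67 kPa.

37.7 kPa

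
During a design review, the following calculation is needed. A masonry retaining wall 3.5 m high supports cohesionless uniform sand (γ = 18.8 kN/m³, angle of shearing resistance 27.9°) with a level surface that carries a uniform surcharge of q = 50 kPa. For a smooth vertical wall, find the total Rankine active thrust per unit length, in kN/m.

K_a = tan²(45° − φ/2) = 0.3625.
Soil triangle: ½ K_a γ H² = 0.5×0.3625×18.8×3.5² = 41.74 kN/m.
Surcharge rectangle: K_a q H = 0.3625×50×3.5 = 63.43 kN/m.
Total = 41.74 + 63.43 = 105.2 kN/m.

105 kN/m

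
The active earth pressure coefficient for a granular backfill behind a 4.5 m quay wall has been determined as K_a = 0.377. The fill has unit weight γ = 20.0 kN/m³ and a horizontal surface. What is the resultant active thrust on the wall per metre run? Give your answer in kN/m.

P = ½ K_a γ H² = 0.5 × 0.377 × 20.0 × 4.5² = 76.34 kN/m.

76.3 kN/m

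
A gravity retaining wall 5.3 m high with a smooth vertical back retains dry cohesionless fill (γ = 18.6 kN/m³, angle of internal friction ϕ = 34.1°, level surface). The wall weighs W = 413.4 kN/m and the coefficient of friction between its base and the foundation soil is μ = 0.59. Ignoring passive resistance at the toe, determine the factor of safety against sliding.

3.32

K_a = tan²(45° − 34.1°/2) = 0.2815.
P_a = ½K_aγH² = 0.5×0.2815×18.6×5.3² = 73.55 kN/m, acting at H/3 = 1.767 m above the base.
FS_sliding = μW / P_a = 0.59×413.4 / 73.55 = 3.316.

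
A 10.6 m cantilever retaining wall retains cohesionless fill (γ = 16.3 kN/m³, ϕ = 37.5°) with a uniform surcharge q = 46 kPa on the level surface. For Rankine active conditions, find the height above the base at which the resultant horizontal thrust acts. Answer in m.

4.15 m

K_a = 0.2432.
Triangular part P₁ = ½K_aγH² = 222.7 at H/3 = 3.533 m; rectangular part P₂ = K_a q H = 118.6 at H/2 = 5.300 m.
ȳ = (P₁·3.533 + P₂·5.300)/(P₁+P₂) = 4.147 m.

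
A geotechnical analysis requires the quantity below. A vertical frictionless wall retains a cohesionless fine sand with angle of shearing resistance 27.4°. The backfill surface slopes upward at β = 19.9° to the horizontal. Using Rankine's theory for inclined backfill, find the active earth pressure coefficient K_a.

0.474

K_a = cos β · (cos β − √(cos²β − cos²φ)) / (cos β + √(cos²β − cos²φ)).
cos β = 0.9403, cos φ = 0.8878, √(cos²β − cos²φ) = 0.3097.
K_a = 0.9403 × (0.9403 − 0.3097)/(0.9403 + 0.3097) = 0.4743.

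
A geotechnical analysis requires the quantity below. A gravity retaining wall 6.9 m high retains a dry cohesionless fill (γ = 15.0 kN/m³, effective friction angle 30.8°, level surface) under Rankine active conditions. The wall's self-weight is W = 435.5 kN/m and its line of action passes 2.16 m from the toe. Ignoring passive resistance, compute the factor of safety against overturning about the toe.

K_a = tan²(45° − 30.8°/2) = 0.3227.
P_a = ½K_aγH² = 0.5×0.3227×15.0×6.9² = 115.2 kN/m, acting at H/3 = 2.300 m above the base.
Overturning moment M_o = P_a × H/3 = 115.2 × 2.300 = 265.0.
Resisting moment M_r = W × 2.16 = 435.5 × 2.16 = 940.7.
FS_overturning = M_r/M_o = 940.7/265.0 = 3.549.

3.55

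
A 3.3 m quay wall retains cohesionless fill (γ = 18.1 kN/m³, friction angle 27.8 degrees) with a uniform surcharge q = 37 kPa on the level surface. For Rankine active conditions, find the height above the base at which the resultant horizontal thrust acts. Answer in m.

1.40 m

K_a = 0.3639.
Triangular part P₁ = ½K_aγH² = 35.86 at H/3 = 1.100 m; rectangular part P₂ = K_a q H = 44.43 at H/2 = 1.650 m.
ȳ = (P₁·1.100 + P₂·1.650)/(P₁+P₂) = 1.404 m.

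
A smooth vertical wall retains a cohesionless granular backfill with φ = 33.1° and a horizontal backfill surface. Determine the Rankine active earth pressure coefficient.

0.294

K_a = (1 − sin φ)/(1 + sin φ) = (1 − sin 33.1°)/(1 + sin 33.1°) = 0.2936.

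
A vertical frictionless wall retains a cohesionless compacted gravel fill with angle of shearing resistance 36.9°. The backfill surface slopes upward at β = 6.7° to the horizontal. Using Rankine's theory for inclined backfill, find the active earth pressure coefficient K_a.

K_a = cos β · (cos β − √(cos²β − cos²φ)) / (cos β + √(cos²β − cos²φ)).
cos β = 0.9932, cos φ = 0.7997, √(cos²β − cos²φ) = 0.5890.
K_a = 0.9932 × (0.9932 − 0.5890)/(0.9932 + 0.5890) = 0.2537.

0.254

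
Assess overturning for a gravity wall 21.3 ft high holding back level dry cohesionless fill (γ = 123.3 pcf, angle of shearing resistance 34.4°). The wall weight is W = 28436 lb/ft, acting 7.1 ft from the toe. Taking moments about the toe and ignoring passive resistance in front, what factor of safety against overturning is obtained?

K_a = tan²(45° − 34.4°/2) = 0.2780.
P_a = ½K_aγH² = 0.5×0.2780×123.3×21.3² = 7775 lb/ft, acting at H/3 = 7.100 ft above the base.
Overturning moment M_o = P_a × H/3 = 7775 × 7.100 = 55200.
Resisting moment M_r = W × 7.1 = 28436 × 7.1 = 201900.
FS_overturning = M_r/M_o = 201900/55200 = 3.657.

3.66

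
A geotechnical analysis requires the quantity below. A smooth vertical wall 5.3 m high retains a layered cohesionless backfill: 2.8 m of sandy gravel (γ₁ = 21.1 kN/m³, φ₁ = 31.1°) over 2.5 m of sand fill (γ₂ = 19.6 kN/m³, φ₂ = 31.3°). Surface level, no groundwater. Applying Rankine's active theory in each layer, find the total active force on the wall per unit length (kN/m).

K_a1 = tan²(45°−31.1°/2) = 0.3188; K_a2 = tan²(45°−31.3°/2) = 0.3162.
Layer 1: σ at base = K_a1 γ₁ h₁ = 18.83 kPa; P₁ = ½×18.83×2.8 = 26.37.
Layer 2: σ_v at top = γ₁h₁ = 59.08; σ_h top = K_a2×59.08 = 18.68; σ_h base = K_a2×(59.08+19.6×2.5) = 34.18.
P₂ = ½(18.68+34.18)×2.5 = 66.07. Total P_a = 26.37+66.07 = 92.44 kN/m.

92.4 kN/m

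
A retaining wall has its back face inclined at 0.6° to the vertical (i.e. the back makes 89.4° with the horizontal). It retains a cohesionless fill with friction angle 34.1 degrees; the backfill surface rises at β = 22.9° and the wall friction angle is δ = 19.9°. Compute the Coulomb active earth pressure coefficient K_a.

0.365

K_a = sin²(α+φ) / [sin²α · sin(α−δ) · (1 + √{sin(φ+δ)sin(φ−β) / (sin(α−δ)sin(α+β))})²].
With α = 89.4°, φ = 34.1°, δ = 19.9°, β = 22.9°: K_a = 0.3652.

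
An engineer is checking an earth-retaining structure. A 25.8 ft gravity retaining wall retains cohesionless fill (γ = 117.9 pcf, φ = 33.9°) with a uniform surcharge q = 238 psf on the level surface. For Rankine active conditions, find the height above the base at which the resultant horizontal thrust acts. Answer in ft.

9.18 ft

K_a = 0.2839.
Triangular part P₁ = ½K_aγH² = 11140 at H/3 = 8.600 ft; rectangular part P₂ = K_a q H = 1743 at H/2 = 12.90 ft.
ȳ = (P₁·8.600 + P₂·12.90)/(P₁+P₂) = 9.182 ft.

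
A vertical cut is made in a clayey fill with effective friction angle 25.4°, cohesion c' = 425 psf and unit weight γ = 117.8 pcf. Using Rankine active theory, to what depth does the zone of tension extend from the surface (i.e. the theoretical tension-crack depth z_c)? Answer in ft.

11.4 ft

K_a = tan²(45° − 25.4°/2) = 0.3996; √K_a = 0.6322.
The active pressure is zero where K_a γ z = 2c√K_a, so z_c = 2c/(γ√K_a) = 2×425/(117.8×0.6322) = 11.41 ft.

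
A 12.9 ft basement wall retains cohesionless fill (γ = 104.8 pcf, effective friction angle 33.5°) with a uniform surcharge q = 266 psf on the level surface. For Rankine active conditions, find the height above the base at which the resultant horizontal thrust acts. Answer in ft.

4.91 ft

K_a = 0.2887.
Triangular part P₁ = ½K_aγH² = 2518 at H/3 = 4.300 ft; rectangular part P₂ = K_a q H = 990.7 at H/2 = 6.450 ft.
ȳ = (P₁·4.300 + P₂·6.450)/(P₁+P₂) = 4.907 ft.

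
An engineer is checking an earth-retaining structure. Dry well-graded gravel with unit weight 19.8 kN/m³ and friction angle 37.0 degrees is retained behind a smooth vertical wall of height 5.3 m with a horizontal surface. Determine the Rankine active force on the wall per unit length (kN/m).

K_a = tan²(45° − φ/2) = 0.2486.
P_a = ½ K_a γ H² = 0.5 × 0.2486 × 19.8 × 5.3² = 69.13 kN/m.

69.1 kN/m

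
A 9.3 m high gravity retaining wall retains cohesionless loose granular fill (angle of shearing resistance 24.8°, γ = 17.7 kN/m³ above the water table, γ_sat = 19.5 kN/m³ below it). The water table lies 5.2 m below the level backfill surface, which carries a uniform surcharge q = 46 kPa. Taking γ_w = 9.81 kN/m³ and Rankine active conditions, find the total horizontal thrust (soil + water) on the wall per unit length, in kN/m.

K_a = tan²(45° − φ/2) = 0.4090.
γ' = 19.5 − 9.81 = 9.690 kN/m³. h₂ = H − d_w = 4.1 m.
σ'_h: at surface K_a·q = 18.81; at WT K_a(q+γd_w) = 56.46; at base K_a(q+γd_w+γ'h₂) = 72.71 kPa.
P₁ = ½(18.81+56.46)×5.2 = 195.7; P₂ = ½(56.46+72.71)×4.1 = 264.8; P_w = ½γ_w h₂² = 82.45.
Total = 195.7+264.8+82.45 = 542.9 kN/m.

543 kN/m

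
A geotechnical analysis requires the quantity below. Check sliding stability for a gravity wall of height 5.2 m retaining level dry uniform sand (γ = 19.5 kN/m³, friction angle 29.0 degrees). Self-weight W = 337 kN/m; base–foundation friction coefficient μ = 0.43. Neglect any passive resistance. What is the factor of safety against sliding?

K_a = tan²(45° − 29.0°/2) = 0.3470.
P_a = ½K_aγH² = 0.5×0.3470×19.5×5.2² = 91.48 kN/m, acting at H/3 = 1.733 m above the base.
FS_sliding = μW / P_a = 0.43×337 / 91.48 = 1.584.

1.58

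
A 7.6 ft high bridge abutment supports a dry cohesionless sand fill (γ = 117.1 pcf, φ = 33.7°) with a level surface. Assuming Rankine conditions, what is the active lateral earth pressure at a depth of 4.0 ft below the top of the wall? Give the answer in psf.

K_a = (1 − sin φ)/(1 + sin φ) = 0.2863.
σ_h = K_a γ z = 0.2863 × 117.1 × 4.0 = 134.1 psf.

134 psf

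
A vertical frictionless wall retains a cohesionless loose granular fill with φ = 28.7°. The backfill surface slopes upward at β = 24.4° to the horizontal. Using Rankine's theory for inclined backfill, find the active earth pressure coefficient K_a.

K_a = cos β · (cos β − √(cos²β − cos²φ)) / (cos β + √(cos²β − cos²φ)).
cos β = 0.9107, cos φ = 0.8771, √(cos²β − cos²φ) = 0.2449.
K_a = 0.9107 × (0.9107 − 0.2449)/(0.9107 + 0.2449) = 0.5247.

0.525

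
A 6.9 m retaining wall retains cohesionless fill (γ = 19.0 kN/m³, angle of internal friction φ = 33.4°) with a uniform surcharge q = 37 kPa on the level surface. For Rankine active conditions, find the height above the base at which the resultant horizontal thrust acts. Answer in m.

2.71 m

K_a = 0.2899.
Triangular part P₁ = ½K_aγH² = 131.1 at H/3 = 2.300 m; rectangular part P₂ = K_a q H = 74.02 at H/2 = 3.450 m.
ȳ = (P₁·2.300 + P₂·3.450)/(P₁+P₂) = 2.715 m.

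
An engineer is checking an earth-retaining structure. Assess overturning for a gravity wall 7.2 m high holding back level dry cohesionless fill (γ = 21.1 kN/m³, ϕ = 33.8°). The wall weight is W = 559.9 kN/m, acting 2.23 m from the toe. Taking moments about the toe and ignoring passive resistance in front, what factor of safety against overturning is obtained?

3.34

K_a = tan²(45° − 33.8°/2) = 0.2851.
P_a = ½K_aγH² = 0.5×0.2851×21.1×7.2² = 155.9 kN/m, acting at H/3 = 2.400 m above the base.
Overturning moment M_o = P_a × H/3 = 155.9 × 2.400 = 374.2.
Resisting moment M_r = W × 2.23 = 559.9 × 2.23 = 1249.
FS_overturning = M_r/M_o = 1249/374.2 = 3.336.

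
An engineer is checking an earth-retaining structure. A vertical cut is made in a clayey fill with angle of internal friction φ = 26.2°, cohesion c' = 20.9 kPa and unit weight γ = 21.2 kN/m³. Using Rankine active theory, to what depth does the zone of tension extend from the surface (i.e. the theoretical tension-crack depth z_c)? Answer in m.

3.17 m

K_a = tan²(45° − 26.2°/2) = 0.3874; √K_a = 0.6224.
The active pressure is zero where K_a γ z = 2c√K_a, so z_c = 2c/(γ√K_a) = 2×20.9/(21.2×0.6224) = 3.168 m.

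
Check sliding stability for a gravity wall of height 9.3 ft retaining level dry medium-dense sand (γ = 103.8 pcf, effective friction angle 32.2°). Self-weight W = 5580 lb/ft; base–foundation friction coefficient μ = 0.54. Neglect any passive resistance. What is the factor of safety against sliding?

K_a = tan²(45° − 32.2°/2) = 0.3047.
P_a = ½K_aγH² = 0.5×0.3047×103.8×9.3² = 1368 lb/ft, acting at H/3 = 3.100 ft above the base.
FS_sliding = μW / P_a = 0.54×5580 / 1368 = 2.203.

2.20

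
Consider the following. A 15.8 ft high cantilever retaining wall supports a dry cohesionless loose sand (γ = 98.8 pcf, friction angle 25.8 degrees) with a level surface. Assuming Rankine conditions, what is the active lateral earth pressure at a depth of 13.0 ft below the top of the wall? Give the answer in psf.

K_a = (1 − sin φ)/(1 + sin φ) = 0.3935.
σ_h = K_a γ z = 0.3935 × 98.8 × 13.0 = 505.4 psf.

505 psf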